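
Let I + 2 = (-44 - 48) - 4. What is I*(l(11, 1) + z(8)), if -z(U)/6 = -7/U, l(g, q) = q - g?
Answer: 931/2 ≈ 465.50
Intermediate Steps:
I = -98 (I = -2 + ((-44 - 48) - 4) = -2 + (-92 - 4) = -2 - 96 = -98)
z(U) = 42/U (z(U) = -(-42)/U = 42/U)
I*(l(11, 1) + z(8)) = -98*((1 - 1*11) + 42/8) = -98*((1 - 11) + 42*(1/8)) = -98*(-10 + 21/4) = -98*(-19/4) = 931/2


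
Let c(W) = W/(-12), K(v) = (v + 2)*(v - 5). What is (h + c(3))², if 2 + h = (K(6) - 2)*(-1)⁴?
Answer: 225/16 ≈ 14.063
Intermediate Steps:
K(v) = (-5 + v)*(2 + v) (K(v) = (2 + v)*(-5 + v) = (-5 + v)*(2 + v))
c(W) = -W/12 (c(W) = W*(-1/12) = -W/12)
h = 4 (h = -2 + ((-10 + 6² - 3*6) - 2)*(-1)⁴ = -2 + ((-10 + 36 - 18) - 2)*1 = -2 + (8 - 2)*1 = -2 + 6*1 = -2 + 6 = 4)
(h + c(3))² = (4 - 1/12*3)² = (4 - ¼)² = (15/4)² = 225/16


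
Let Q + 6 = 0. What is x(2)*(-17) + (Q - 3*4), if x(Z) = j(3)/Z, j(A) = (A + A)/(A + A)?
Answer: -53/2 ≈ -26.500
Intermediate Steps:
Q = -6 (Q = -6 + 0 = -6)
j(A) = 1 (j(A) = (2*A)/((2*A)) = (2*A)*(1/(2*A)) = 1)
x(Z) = 1/Z
x(2)*(-17) + (Q - 3*4) = -17/2 + (-6 - 3*4) = (½)*(-17) + (-6 - 12) = -17/2 - 18 = -53/2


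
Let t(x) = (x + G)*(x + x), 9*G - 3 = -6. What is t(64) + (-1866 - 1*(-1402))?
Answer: 23056/3 ≈ 7685.3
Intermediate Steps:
G = -⅓ (G = ⅓ + (⅑)*(-6) = ⅓ - ⅔ = -⅓ ≈ -0.33333)
t(x) = 2*x*(-⅓ + x) (t(x) = (x - ⅓)*(x + x) = (-⅓ + x)*(2*x) = 2*x*(-⅓ + x))
t(64) + (-1866 - 1*(-1402)) = (⅔)*64*(-1 + 3*64) + (-1866 - 1*(-1402)) = (⅔)*64*(-1 + 192) + (-1866 + 1402) = (⅔)*64*191 - 464 = 24448/3 - 464 = 23056/3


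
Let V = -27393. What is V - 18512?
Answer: -45905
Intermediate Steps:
V - 18512 = -27393 - 18512 = -45905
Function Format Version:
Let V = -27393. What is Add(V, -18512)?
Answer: -45905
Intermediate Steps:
Add(V, -18512) = Add(-27393, -18512) = -45905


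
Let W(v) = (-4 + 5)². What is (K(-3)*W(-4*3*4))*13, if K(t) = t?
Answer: -39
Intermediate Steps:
W(v) = 1 (W(v) = 1² = 1)
(K(-3)*W(-4*3*4))*13 = -3*1*13 = -3*13 = -39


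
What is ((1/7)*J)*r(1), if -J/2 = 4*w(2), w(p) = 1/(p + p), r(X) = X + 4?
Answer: -10/7 ≈ -1.4286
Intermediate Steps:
r(X) = 4 + X
w(p) = 1/(2*p)
J = -2 (J = -8*(½)/2 = -8*(½)*(½) = -8/4 = -2*1 = -2)
((1/7)*J)*r(1) = ((1/7)*(-2))*(4 + 1) = ((1*(⅐))*(-2))*5 = ((⅐)*(-2))*5 = -2/7*5 = -10/7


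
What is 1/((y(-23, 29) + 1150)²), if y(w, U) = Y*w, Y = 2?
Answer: 1/1218816 ≈ 8.2047e-7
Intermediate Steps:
y(w, U) = 2*w
1/((y(-23, 29) + 1150)²) = 1/((2*(-23) + 1150)²) = 1/((-46 + 1150)²) = 1/(1104²) = 1/1218816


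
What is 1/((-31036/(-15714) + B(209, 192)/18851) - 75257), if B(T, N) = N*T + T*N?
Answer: -148112307/11145564786689 ≈ -1.3289e-5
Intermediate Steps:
B(T, N) = 2*N*T (B(T, N) = N*T + N*T = 2*N*T)
1/((-31036/(-15714) + B(209, 192)/18851) - 75257) = 1/((-31036/(-15714) + (2*192*209)/18851) - 75257) = 1/((-31036*(-1/15714) + 80256*(1/18851)) - 75257) = 1/((15518/7857 + 80256/18851) - 75257) = 1/(923101210/148112307 - 75257) = 1/(-11145564786689/148112307) = -148112307/11145564786689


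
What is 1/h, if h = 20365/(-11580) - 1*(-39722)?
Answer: 2316/91992079 ≈ 2.5176e-5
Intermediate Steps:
h = 91992079/2316 (h = 20365*(-1/11580) + 39722 = -4073/2316 + 39722 = 91992079/2316 ≈ 39720.)
1/h = 1/(91992079/2316) = 2316/91992079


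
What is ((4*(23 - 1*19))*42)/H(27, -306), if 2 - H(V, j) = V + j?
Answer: 672/281 ≈ 2.3915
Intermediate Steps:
H(V, j) = 2 - V - j (H(V, j) = 2 - (V + j) = 2 + (-V - j) = 2 - V - j)
((4*(23 - 1*19))*42)/H(27, -306) = ((4*(23 - 1*19))*42)/(2 - 1*27 - 1*(-306)) = ((4*(23 - 19))*42)/(2 - 27 + 306) = ((4*4)*42)/281 = (16*42)*(1/281) = 672*(1/281) = 672/281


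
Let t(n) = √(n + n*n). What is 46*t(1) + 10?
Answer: 10 + 46*√2 ≈ 75.054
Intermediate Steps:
t(n) = √(n + n²)
46*t(1) + 10 = 46*√(1*(1 + 1)) + 10 = 46*√(1*2) + 10 = 46*√2 + 10 = 10 + 46*√2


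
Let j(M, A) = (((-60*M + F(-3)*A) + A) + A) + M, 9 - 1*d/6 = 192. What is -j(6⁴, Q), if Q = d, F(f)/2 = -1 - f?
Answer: 83052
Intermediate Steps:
F(f) = -2 - 2*f (F(f) = 2*(-1 - f) = -2 - 2*f)
d = -1098 (d = 54 - 6*192 = 54 - 1152 = -1098)
Q = -1098
j(M, A) = -59*M + 6*A (j(M, A) = (((-60*M + (-2 - 2*(-3))*A) + A) + A) + M = (((-60*M + (-2 + 6)*A) + A) + A) + M = (((-60*M + 4*A) + A) + A) + M = ((-60*M + 5*A) + A) + M = (-60*M + 6*A) + M = -59*M + 6*A)
-j(6⁴, Q) = -(-59*6⁴ + 6*(-1098)) = -(-59*1296 - 6588) = -(-76464 - 6588) = -1*(-83052) = 83052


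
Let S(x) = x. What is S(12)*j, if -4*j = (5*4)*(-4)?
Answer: 240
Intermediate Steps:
j = 20 (j = -5*4*(-4)/4 = -5*(-4) = -1/4*(-80) = 20)
S(12)*j = 12*20 = 240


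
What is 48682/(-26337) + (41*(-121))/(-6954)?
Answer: -23097419/20349722 ≈ -1.1350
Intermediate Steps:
48682/(-26337) + (41*(-121))/(-6954) = 48682*(-1/26337) - 4961*(-1/6954) = -48682/26337 + 4961/6954 = -23097419/20349722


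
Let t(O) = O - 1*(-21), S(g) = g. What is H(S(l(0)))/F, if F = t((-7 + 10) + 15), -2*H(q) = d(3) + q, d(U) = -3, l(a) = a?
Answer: 1/26 ≈ 0.038462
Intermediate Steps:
H(q) = 3/2 - q/2 (H(q) = -(-3 + q)/2 = 3/2 - q/2)
t(O) = 21 + O (t(O) = O + 21 = 21 + O)
F = 39 (F = 21 + ((-7 + 10) + 15) = 21 + (3 + 15) = 21 + 18 = 39)
H(S(l(0)))/F = (3/2 - ½*0)/39 = (3/2 + 0)*(1/39) = (3/2)*(1/39) = 1/26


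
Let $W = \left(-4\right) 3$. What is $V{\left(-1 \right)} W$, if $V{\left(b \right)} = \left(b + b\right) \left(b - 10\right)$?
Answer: $-264$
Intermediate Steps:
$V{\left(b \right)} = 2 b \left(-10 + b\right)$
$W = -12$
$V{\left(-1 \right)} W = 2 \left(-1\right) \left(-10 - 1\right) \left(-12\right) = 2 \left(-1\right) \left(-11\right) \left(-12\right) = 22 \left(-12\right) = -264$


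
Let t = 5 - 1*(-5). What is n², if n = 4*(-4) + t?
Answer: 36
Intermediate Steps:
t = 10 (t = 5 + 5 = 10)
n = -6 (n = 4*(-4) + 10 = -16 + 10 = -6)
n² = (-6)² = 36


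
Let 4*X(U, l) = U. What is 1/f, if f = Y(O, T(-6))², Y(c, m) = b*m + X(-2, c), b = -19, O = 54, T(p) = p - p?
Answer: 4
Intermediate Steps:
T(p) = 0
X(U, l) = U/4
Y(c, m) = -½ - 19*m (Y(c, m) = -19*m + (¼)*(-2) = -19*m - ½ = -½ - 19*m)
f = ¼ (f = (-½ - 19*0)² = (-½ + 0)² = (-½)² = ¼ ≈ 0.25000)
1/f = 1/(¼) = 4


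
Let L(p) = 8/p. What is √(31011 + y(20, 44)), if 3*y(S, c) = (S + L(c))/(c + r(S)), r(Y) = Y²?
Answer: √135083982/66 ≈ 176.10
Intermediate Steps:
y(S, c) = (S + 8/c)/(3*(c + S²)) (y(S, c) = ((S + 8/c)/(c + S²))/3 = (S + 8/c)/(3*(c + S²)))
√(31011 + y(20, 44)) = √(31011 + (⅓)*(8 + 20*44)/(44*(44 + 20²))) = √(31011 + (⅓)*(1/44)*(8 + 880)/(44 + 400)) = √(31011 + (⅓)*(1/44)*888/444) = √(31011 + (⅓)*(1/44)*(1/444)*888) = √(31011 + 1/66) = √(2046727/66) = √135083982/66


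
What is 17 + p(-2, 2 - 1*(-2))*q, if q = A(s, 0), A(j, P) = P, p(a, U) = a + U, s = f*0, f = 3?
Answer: 17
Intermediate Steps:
s = 0 (s = 3*0 = 0)
p(a, U) = U + a
q = 0
17 + p(-2, 2 - 1*(-2))*q = 17 + ((2 - 1*(-2)) - 2)*0 = 17 + ((2 + 2) - 2)*0 = 17 + (4 - 2)*0 = 17 + 2*0 = 17 + 0 = 17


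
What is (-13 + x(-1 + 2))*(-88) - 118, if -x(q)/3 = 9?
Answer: 3402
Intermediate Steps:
x(q) = -27 (x(q) = -3*9 = -27)
(-13 + x(-1 + 2))*(-88) - 118 = (-13 - 27)*(-88) - 118 = -40*(-88) - 118 = 3520 - 118 = 3402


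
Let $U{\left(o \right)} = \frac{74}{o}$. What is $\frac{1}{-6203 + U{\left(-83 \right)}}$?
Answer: $- \frac{83}{514923} \approx -0.00016119$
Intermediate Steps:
$\frac{1}{-6203 + U{\left(-83 \right)}} = \frac{1}{-6203 + \frac{74}{-83}} = \frac{1}{-6203 + 74 \left(- \frac{1}{83}\right)} = \frac{1}{-6203 - \frac{74}{83}} = \frac{1}{- \frac{514923}{83}} = - \frac{83}{514923}$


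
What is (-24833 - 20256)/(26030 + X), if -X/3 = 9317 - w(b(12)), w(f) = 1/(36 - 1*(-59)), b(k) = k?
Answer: 4283455/182492 ≈ 23.472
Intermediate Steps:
w(f) = 1/95 (w(f) = 1/(36 + 59) = 1/95)
X = -2655342/95 (X = -3*(9317 - 1*1/95) = -3*(9317 - 1/95) = -3*885114/95 = -2655342/95 ≈ -27951.)
(-24833 - 20256)/(26030 + X) = (-24833 - 20256)/(26030 - 2655342/95) = -45089/(-182492/95) = -45089*(-95/182492) = 4283455/182492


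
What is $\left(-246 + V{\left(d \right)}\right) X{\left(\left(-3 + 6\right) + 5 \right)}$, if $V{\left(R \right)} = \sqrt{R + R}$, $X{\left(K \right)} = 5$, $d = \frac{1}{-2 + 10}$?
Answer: $- \frac{2455}{2} \approx -1227.5$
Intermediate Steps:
$d = \frac{1}{8} \approx 0.125$
$V{\left(R \right)} = \sqrt{2} \sqrt{R}$ ($V{\left(R \right)} = \sqrt{2 R} = \sqrt{2} \sqrt{R}$)
$\left(-246 + V{\left(d \right)}\right) X{\left(\left(-3 + 6\right) + 5 \right)} = \left(-246 + \frac{\sqrt{2}}{2 \sqrt{2}}\right) 5 = \left(-246 + \sqrt{2} \frac{\sqrt{2}}{4}\right) 5 = \left(-246 + \frac{1}{2}\right) 5 = \left(- \frac{491}{2}\right) 5 = - \frac{2455}{2}$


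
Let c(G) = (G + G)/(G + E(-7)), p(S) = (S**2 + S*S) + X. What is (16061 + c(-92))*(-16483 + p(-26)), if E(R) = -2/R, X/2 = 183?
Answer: -76131662125/321 ≈ -2.3717e+8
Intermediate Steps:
X = 366 (X = 2*183 = 366)
p(S) = 366 + 2*S**2 (p(S) = (S**2 + S*S) + 366 = (S**2 + S**2) + 366 = 2*S**2 + 366 = 366 + 2*S**2)
c(G) = 2*G/(2/7 + G) (c(G) = (G + G)/(G - 2/(-7)) = (2*G)/(G - 2*(-1/7)) = (2*G)/(G + 2/7) = (2*G)/(2/7 + G) = 2*G/(2/7 + G))
(16061 + c(-92))*(-16483 + p(-26)) = (16061 + 14*(-92)/(2 + 7*(-92)))*(-16483 + (366 + 2*(-26)**2)) = (16061 + 14*(-92)/(2 - 644))*(-16483 + (366 + 2*676)) = (16061 + 14*(-92)/(-642))*(-16483 + (366 + 1352)) = (16061 + 14*(-92)*(-1/642))*(-16483 + 1718) = (16061 + 644/321)*(-14765) = (5156225/321)*(-14765) = -76131662125/321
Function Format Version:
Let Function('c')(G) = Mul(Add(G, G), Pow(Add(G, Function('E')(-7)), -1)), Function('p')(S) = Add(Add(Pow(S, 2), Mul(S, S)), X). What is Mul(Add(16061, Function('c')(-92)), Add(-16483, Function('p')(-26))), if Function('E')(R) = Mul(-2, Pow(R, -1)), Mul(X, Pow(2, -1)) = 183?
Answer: Rational(-76131662125, 321) ≈ -2.3717e+8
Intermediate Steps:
X = 366 (X = Mul(2, 183) = 366)
Function('p')(S) = Add(366, Mul(2, Pow(S, 2))) (Function('p')(S) = Add(Add(Pow(S, 2), Mul(S, S)), 366) = Add(Add(Pow(S, 2), Pow(S, 2)), 366) = Add(Mul(2, Pow(S, 2)), 366) = Add(366, Mul(2, Pow(S, 2))))
Function('c')(G) = Mul(2, G, Pow(Add(Rational(2, 7), G), -1)) (Function('c')(G) = Mul(Add(G, G), Pow(Add(G, Mul(-2, Pow(-7, -1))), -1)) = Mul(Mul(2, G), Pow(Add(G, Mul(-2, Rational(-1, 7))), -1)) = Mul(Mul(2, G), Pow(Add(G, Rational(2, 7)), -1)) = Mul(Mul(2, G), Pow(Add(Rational(2, 7), G), -1)) = Mul(2, G, Pow(Add(Rational(2, 7), G), -1)))
Mul(Add(16061, Function('c')(-92)), Add(-16483, Function('p')(-26))) = Mul(Add(16061, Mul(14, -92, Pow(Add(2, Mul(7, -92)), -1))), Add(-16483, Add(366, Mul(2, Pow(-26, 2))))) = Mul(Add(16061, Mul(14, -92, Pow(Add(2, -644), -1))), Add(-16483, Add(366, Mul(2, 676)))) = Mul(Add(16061, Mul(14, -92, Pow(-642, -1))), Add(-16483, Add(366, 1352))) = Mul(Add(16061, Mul(14, -92, Rational(-1, 642))), Add(-16483, 1718)) = Mul(Add(16061, Rational(644, 321)), -14765) = Mul(Rational(5156225, 321), -14765) = Rational(-76131662125, 321)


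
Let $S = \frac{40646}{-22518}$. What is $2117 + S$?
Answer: $\frac{23814980}{11259} \approx 2115.2$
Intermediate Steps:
$S = - \frac{20323}{11259}$ ($S = 40646 \left(- \frac{1}{22518}\right) = - \frac{20323}{11259} \approx -1.805$)
$2117 + S = 2117 - \frac{20323}{11259} = \frac{23814980}{11259}$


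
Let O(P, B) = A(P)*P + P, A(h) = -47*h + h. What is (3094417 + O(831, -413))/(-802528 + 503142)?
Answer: 14335279/149693 ≈ 95.765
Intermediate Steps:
A(h) = -46*h
O(P, B) = P - 46*P² (O(P, B) = (-46*P)*P + P = -46*P² + P = P - 46*P²)
(3094417 + O(831, -413))/(-802528 + 503142) = (3094417 + 831*(1 - 46*831))/(-802528 + 503142) = (3094417 + 831*(1 - 38226))/(-299386) = (3094417 + 831*(-38225))*(-1/299386) = (3094417 - 31764975)*(-1/299386) = -28670558*(-1/299386) = 14335279/149693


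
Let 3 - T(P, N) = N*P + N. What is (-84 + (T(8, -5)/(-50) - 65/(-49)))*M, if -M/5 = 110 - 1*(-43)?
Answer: 15675003/245 ≈ 63980.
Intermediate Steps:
T(P, N) = 3 - N - N*P (T(P, N) = 3 - (N*P + N) = 3 - (N + N*P) = 3 + (-N - N*P) = 3 - N - N*P)
M = -765 (M = -5*(110 - 1*(-43)) = -5*(110 + 43) = -5*153 = -765)
(-84 + (T(8, -5)/(-50) - 65/(-49)))*M = (-84 + ((3 - 1*(-5) - 1*(-5)*8)/(-50) - 65/(-49)))*(-765) = (-84 + ((3 + 5 + 40)*(-1/50) - 65*(-1/49)))*(-765) = (-84 + (48*(-1/50) + 65/49))*(-765) = (-84 + (-24/25 + 65/49))*(-765) = (-84 + 449/1225)*(-765) = -102451/1225*(-765) = 15675003/245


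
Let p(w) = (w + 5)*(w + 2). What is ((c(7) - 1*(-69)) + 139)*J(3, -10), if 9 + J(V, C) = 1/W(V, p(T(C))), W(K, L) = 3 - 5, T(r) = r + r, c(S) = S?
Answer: -4085/2 ≈ -2042.5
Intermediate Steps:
T(r) = 2*r
p(w) = (2 + w)*(5 + w) (p(w) = (5 + w)*(2 + w) = (2 + w)*(5 + w))
W(K, L) = -2
J(V, C) = -19/2 (J(V, C) = -9 + 1/(-2) = -9 - ½ = -19/2)
((c(7) - 1*(-69)) + 139)*J(3, -10) = ((7 - 1*(-69)) + 139)*(-19/2) = ((7 + 69) + 139)*(-19/2) = (76 + 139)*(-19/2) = 215*(-19/2) = -4085/2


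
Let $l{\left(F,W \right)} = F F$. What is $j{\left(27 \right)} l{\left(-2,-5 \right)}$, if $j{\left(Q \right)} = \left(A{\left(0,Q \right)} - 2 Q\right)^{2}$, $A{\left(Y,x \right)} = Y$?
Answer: $11664$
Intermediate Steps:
$j{\left(Q \right)} = 4 Q^{2}$ ($j{\left(Q \right)} = \left(0 - 2 Q\right)^{2} = \left(- 2 Q\right)^{2} = 4 Q^{2}$)
$l{\left(F,W \right)} = F^{2}$
$j{\left(27 \right)} l{\left(-2,-5 \right)} = 4 \cdot 27^{2} \left(-2\right)^{2} = 4 \cdot 729 \cdot 4 = 2916 \cdot 4 = 11664$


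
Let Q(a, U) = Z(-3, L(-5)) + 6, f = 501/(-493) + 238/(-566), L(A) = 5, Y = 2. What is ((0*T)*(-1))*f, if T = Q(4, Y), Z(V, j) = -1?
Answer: 0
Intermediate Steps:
f = -200450/139519 (f = 501*(-1/493) + 238*(-1/566) = -501/493 - 119/283 = -200450/139519 ≈ -1.4367)
Q(a, U) = 5 (Q(a, U) = -1 + 6 = 5)
T = 5
((0*T)*(-1))*f = ((0*5)*(-1))*(-200450/139519) = (0*(-1))*(-200450/139519) = 0*(-200450/139519) = 0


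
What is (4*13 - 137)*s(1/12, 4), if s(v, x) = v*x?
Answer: -85/3 ≈ -28.333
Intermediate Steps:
(4*13 - 137)*s(1/12, 4) = (4*13 - 137)*(4/12) = (52 - 137)*((1/12)*4) = -85*1/3 = -85/3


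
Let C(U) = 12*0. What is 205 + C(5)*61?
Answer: 205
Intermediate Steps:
C(U) = 0
205 + C(5)*61 = 205 + 0*61 = 205 + 0 = 205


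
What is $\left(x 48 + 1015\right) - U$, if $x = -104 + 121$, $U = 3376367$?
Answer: $-3374536$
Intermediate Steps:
$x = 17$
$\left(x 48 + 1015\right) - U = \left(17 \cdot 48 + 1015\right) - 3376367 = \left(816 + 1015\right) - 3376367 = 1831 - 3376367 = -3374536$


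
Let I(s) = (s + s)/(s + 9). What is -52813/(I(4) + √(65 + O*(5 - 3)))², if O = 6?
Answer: -116717416569/167676601 + 1856482576*√77/167676601 ≈ -598.93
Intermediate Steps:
I(s) = 2*s/(9 + s) (I(s) = (2*s)/(9 + s) = 2*s/(9 + s))
-52813/(I(4) + √(65 + O*(5 - 3)))² = -52813/(2*4/(9 + 4) + √(65 + 6*(5 - 3)))² = -52813/(2*4/13 + √(65 + 6*2))² = -52813/(2*4*(1/13) + √(65 + 12))² = -52813/(8/13 + √77)²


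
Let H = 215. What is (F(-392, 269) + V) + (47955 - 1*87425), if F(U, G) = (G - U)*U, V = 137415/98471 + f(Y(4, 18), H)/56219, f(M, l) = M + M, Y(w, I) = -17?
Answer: -97230862244991/325643597 ≈ -2.9858e+5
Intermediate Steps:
f(M, l) = 2*M
V = 454234463/325643597 (V = 137415/98471 + (2*(-17))/56219 = 137415*(1/98471) - 34*1/56219 = 137415/98471 - 2/3307 = 454234463/325643597 ≈ 1.3949)
F(U, G) = U*(G - U)
(F(-392, 269) + V) + (47955 - 1*87425) = (-392*(269 - 1*(-392)) + 454234463/325643597) + (47955 - 1*87425) = (-392*(269 + 392) + 454234463/325643597) + (47955 - 87425) = (-392*661 + 454234463/325643597) - 39470 = (-259112 + 454234463/325643597) - 39470 = -84377709471401/325643597 - 39470 = -97230862244991/325643597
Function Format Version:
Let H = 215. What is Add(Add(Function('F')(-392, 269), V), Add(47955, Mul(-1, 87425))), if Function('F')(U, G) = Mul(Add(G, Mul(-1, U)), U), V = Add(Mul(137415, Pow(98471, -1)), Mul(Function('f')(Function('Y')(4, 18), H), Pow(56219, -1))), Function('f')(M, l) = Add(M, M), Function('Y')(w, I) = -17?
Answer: Rational(-97230862244991, 325643597) ≈ -2.9858e+5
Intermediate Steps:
Function('f')(M, l) = Mul(2, M)
V = Rational(454234463, 325643597) (V = Add(Mul(137415, Pow(98471, -1)), Mul(Mul(2, -17), Pow(56219, -1))) = Add(Mul(137415, Rational(1, 98471)), Mul(-34, Rational(1, 56219))) = Add(Rational(137415, 98471), Rational(-2, 3307)) = Rational(454234463, 325643597) ≈ 1.3949)
Function('F')(U, G) = Mul(U, Add(G, Mul(-1, U)))
Add(Add(Function('F')(-392, 269), V), Add(47955, Mul(-1, 87425))) = Add(Add(Mul(-392, Add(269, Mul(-1, -392))), Rational(454234463, 325643597)), Add(47955, Mul(-1, 87425))) = Add(Add(Mul(-392, Add(269, 392)), Rational(454234463, 325643597)), Add(47955, -87425)) = Add(Add(Mul(-392, 661), Rational(454234463, 325643597)), -39470) = Add(Add(-259112, Rational(454234463, 325643597)), -39470) = Add(Rational(-84377709471401, 325643597), -39470) = Rational(-97230862244991, 325643597)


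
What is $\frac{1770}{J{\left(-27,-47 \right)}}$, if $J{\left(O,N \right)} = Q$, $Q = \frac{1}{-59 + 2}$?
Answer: $-100890$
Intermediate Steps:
$Q = - \frac{1}{57}$ ($Q = \frac{1}{-57} = - \frac{1}{57} \approx -0.017544$)
$J{\left(O,N \right)} = - \frac{1}{57}$
$\frac{1770}{J{\left(-27,-47 \right)}} = \frac{1770}{- \frac{1}{57}} = 1770 \left(-57\right) = -100890$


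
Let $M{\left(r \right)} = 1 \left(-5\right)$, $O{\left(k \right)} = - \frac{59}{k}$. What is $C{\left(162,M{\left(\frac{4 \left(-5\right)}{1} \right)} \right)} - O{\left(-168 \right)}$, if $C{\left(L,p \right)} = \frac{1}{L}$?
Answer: $- \frac{1565}{4536} \approx -0.34502$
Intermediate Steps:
$M{\left(r \right)} = -5$
$C{\left(162,M{\left(\frac{4 \left(-5\right)}{1} \right)} \right)} - O{\left(-168 \right)} = \frac{1}{162} - - \frac{59}{-168} = \frac{1}{162} - \left(-59\right) \left(- \frac{1}{168}\right) = \frac{1}{162} - \frac{59}{168} = - \frac{1565}{4536}$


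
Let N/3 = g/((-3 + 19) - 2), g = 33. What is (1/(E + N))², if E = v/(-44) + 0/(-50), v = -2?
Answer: 5929/300304 ≈ 0.019743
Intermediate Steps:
N = 99/14 (N = 3*(33/((-3 + 19) - 2)) = 3*(33/(16 - 2)) = 3*(33/14) = 99/14 ≈ 7.0714)
E = 1/22 (E = -2/(-44) + 0/(-50) = -2*(-1/44) + 0*(-1/50) = 1/22 + 0 = 1/22 ≈ 0.045455)
(1/(E + N))² = (1/(1/22 + 99/14))² = (1/(548/77))² = (77/548)² = 5929/300304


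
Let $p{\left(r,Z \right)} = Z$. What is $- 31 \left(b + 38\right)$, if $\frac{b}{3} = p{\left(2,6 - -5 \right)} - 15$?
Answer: $-806$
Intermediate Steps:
$b = -12$ ($b = 3 \left(\left(6 - -5\right) - 15\right) = 3 \left(\left(6 + 5\right) - 15\right) = 3 \left(11 - 15\right) = 3 \left(-4\right) = -12$)
$- 31 \left(b + 38\right) = - 31 \left(-12 + 38\right) = \left(-31\right) 26 = -806$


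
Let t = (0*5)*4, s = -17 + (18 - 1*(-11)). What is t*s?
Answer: 0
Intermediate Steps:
s = 12 (s = -17 + (18 + 11) = -17 + 29 = 12)
t = 0 (t = 0*4 = 0)
t*s = 0*12 = 0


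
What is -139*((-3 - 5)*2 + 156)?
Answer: -19460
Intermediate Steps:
-139*((-3 - 5)*2 + 156) = -139*(-8*2 + 156) = -139*(-16 + 156) = -139*140 = -19460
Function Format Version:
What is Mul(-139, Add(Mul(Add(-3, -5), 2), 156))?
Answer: -19460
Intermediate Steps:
Mul(-139, Add(Mul(Add(-3, -5), 2), 156)) = Mul(-139, Add(Mul(-8, 2), 156)) = Mul(-139, Add(-16, 156)) = Mul(-139, 140) = -19460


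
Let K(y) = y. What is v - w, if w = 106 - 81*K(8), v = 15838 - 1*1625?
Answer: 14755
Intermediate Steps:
v = 14213 (v = 15838 - 1625 = 14213)
w = -542 (w = 106 - 81*8 = 106 - 648 = -542)
v - w = 14213 - 1*(-542) = 14213 + 542 = 14755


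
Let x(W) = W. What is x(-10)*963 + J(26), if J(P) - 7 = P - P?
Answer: -9623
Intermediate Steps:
J(P) = 7 (J(P) = 7 + (P - P) = 7 + 0 = 7)
x(-10)*963 + J(26) = -10*963 + 7 = -9630 + 7 = -9623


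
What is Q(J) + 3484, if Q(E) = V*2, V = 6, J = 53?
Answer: 3496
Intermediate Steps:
Q(E) = 12 (Q(E) = 6*2 = 12)
Q(J) + 3484 = 12 + 3484 = 3496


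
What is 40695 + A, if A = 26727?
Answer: 67422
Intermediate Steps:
40695 + A = 40695 + 26727 = 67422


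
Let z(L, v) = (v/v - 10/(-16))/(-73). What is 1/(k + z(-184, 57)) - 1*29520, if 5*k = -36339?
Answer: -626474653240/21222041 ≈ -29520.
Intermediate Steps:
k = -36339/5 (k = (⅕)*(-36339) = -36339/5 ≈ -7267.8)
z(L, v) = -13/584 (z(L, v) = (1 - 10*(-1/16))*(-1/73) = (1 + 5/8)*(-1/73) = (13/8)*(-1/73) = -13/584)
1/(k + z(-184, 57)) - 1*29520 = 1/(-36339/5 - 13/584) - 1*29520 = 1/(-21222041/2920) - 29520 = -2920/21222041 - 29520 = -626474653240/21222041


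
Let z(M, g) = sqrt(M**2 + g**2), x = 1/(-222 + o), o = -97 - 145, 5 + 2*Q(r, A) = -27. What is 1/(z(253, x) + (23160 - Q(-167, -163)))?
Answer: 4989700096/115627508543231 - 464*sqrt(13780881665)/115627508543231 ≈ 4.2682e-5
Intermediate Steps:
Q(r, A) = -16 (Q(r, A) = -5/2 + (1/2)*(-27) = -5/2 - 27/2 = -16)
o = -242
x = -1/464 (x = 1/(-222 - 242) = 1/(-464) = -1/464 ≈ -0.0021552)
1/(z(253, x) + (23160 - Q(-167, -163))) = 1/(sqrt(253**2 + (-1/464)**2) + (23160 - 1*(-16))) = 1/(sqrt(64009 + 1/215296) + (23160 + 16)) = 1/(sqrt(13780881665/215296) + 23176) = 1/(sqrt(13780881665)/464 + 23176) = 1/(23176 + sqrt(13780881665)/464)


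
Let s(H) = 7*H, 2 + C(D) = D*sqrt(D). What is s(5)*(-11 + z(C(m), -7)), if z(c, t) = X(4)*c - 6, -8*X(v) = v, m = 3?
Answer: -560 - 105*sqrt(3)/2 ≈ -650.93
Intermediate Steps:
X(v) = -v/8
C(D) = -2 + D**(3/2) (C(D) = -2 + D*sqrt(D) = -2 + D**(3/2))
z(c, t) = -6 - c/2 (z(c, t) = (-1/8*4)*c - 6 = -c/2 - 6 = -6 - c/2)
s(5)*(-11 + z(C(m), -7)) = (7*5)*(-11 + (-6 - (-2 + 3**(3/2))/2)) = 35*(-11 + (-6 - (-2 + 3*sqrt(3))/2)) = 35*(-11 + (-6 + (1 - 3*sqrt(3)/2))) = 35*(-11 + (-5 - 3*sqrt(3)/2)) = 35*(-16 - 3*sqrt(3)/2) = -560 - 105*sqrt(3)/2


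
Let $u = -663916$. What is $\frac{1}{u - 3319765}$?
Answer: $- \frac{1}{3983681} \approx -2.5102 \cdot 10^{-7}$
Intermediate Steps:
$\frac{1}{u - 3319765} = \frac{1}{-663916 - 3319765} = \frac{1}{-3983681} = - \frac{1}{3983681}$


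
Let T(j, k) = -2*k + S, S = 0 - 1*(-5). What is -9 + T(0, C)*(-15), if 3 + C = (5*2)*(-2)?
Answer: -774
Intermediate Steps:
S = 5 (S = 0 + 5 = 5)
C = -23 (C = -3 + (5*2)*(-2) = -3 + 10*(-2) = -3 - 20 = -23)
T(j, k) = 5 - 2*k (T(j, k) = -2*k + 5 = 5 - 2*k)
-9 + T(0, C)*(-15) = -9 + (5 - 2*(-23))*(-15) = -9 + (5 + 46)*(-15) = -9 + 51*(-15) = -9 - 765 = -774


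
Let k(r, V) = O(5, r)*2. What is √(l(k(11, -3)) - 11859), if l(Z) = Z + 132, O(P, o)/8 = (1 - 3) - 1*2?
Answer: I*√11791 ≈ 108.59*I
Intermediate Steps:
O(P, o) = -32 (O(P, o) = 8*((1 - 3) - 1*2) = 8*(-2 - 2) = 8*(-4) = -32)
k(r, V) = -64 (k(r, V) = -32*2 = -64)
l(Z) = 132 + Z
√(l(k(11, -3)) - 11859) = √((132 - 64) - 11859) = √(68 - 11859) = √(-11791) = I*√11791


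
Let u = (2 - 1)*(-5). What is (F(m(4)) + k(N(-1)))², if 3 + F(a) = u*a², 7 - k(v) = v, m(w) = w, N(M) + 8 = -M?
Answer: 4761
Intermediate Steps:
N(M) = -8 - M
k(v) = 7 - v
u = -5 (u = 1*(-5) = -5)
F(a) = -3 - 5*a²
(F(m(4)) + k(N(-1)))² = ((-3 - 5*4²) + (7 - (-8 - 1*(-1))))² = ((-3 - 5*16) + (7 - (-8 + 1)))² = ((-3 - 80) + (7 - 1*(-7)))² = (-83 + (7 + 7))² = (-83 + 14)² = (-69)² = 4761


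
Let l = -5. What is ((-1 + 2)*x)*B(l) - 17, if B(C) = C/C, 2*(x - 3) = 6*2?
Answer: -8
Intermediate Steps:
x = 9 (x = 3 + (6*2)/2 = 3 + (½)*12 = 3 + 6 = 9)
B(C) = 1
((-1 + 2)*x)*B(l) - 17 = ((-1 + 2)*9)*1 - 17 = (1*9)*1 - 17 = 9*1 - 17 = 9 - 17 = -8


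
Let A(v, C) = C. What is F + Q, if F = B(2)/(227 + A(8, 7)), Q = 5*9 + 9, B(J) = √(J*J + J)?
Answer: 54 + √6/234 ≈ 54.010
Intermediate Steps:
B(J) = √(J + J²) (B(J) = √(J² + J) = √(J + J²))
Q = 54 (Q = 45 + 9 = 54)
F = √6/234 (F = √(2*(1 + 2))/(227 + 7) = √(2*3)/234 = √6*(1/234) = √6/234 ≈ 0.010468)
F + Q = √6/234 + 54 = 54 + √6/234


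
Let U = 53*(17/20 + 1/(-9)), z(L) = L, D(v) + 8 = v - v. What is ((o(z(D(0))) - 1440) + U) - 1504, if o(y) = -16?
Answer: -525751/180 ≈ -2920.8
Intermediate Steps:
D(v) = -8 (D(v) = -8 + (v - v) = -8 + 0 = -8)
U = 7049/180 (U = 53*(17*(1/20) + 1*(-⅑)) = 53*(17/20 - ⅑) = 53*(133/180) = 7049/180 ≈ 39.161)
((o(z(D(0))) - 1440) + U) - 1504 = ((-16 - 1440) + 7049/180) - 1504 = (-1456 + 7049/180) - 1504 = -255031/180 - 1504 = -525751/180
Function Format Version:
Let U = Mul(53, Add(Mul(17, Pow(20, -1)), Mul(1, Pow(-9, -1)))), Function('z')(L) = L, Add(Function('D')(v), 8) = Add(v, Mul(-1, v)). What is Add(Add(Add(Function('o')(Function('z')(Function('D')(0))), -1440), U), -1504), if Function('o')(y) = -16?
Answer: Rational(-525751, 180) ≈ -2920.8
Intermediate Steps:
Function('D')(v) = -8 (Function('D')(v) = Add(-8, Add(v, Mul(-1, v))) = Add(-8, 0) = -8)
U = Rational(7049, 180) (U = Mul(53, Add(Mul(17, Rational(1, 20)), Mul(1, Rational(-1, 9)))) = Mul(53, Add(Rational(17, 20), Rational(-1, 9))) = Mul(53, Rational(133, 180)) = Rational(7049, 180) ≈ 39.161)
Add(Add(Add(Function('o')(Function('z')(Function('D')(0))), -1440), U), -1504) = Add(Add(Add(-16, -1440), Rational(7049, 180)), -1504) = Add(Add(-1456, Rational(7049, 180)), -1504) = Add(Rational(-255031, 180), -1504) = Rational(-525751, 180)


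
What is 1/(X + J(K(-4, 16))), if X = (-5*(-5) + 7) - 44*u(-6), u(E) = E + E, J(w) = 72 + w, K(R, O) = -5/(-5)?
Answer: 1/633 ≈ 0.0015798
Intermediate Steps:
K(R, O) = 1 (K(R, O) = -5*(-1/5) = 1)
u(E) = 2*E
X = 560 (X = (-5*(-5) + 7) - 88*(-6) = (25 + 7) - 44*(-12) = 32 + 528 = 560)
1/(X + J(K(-4, 16))) = 1/(560 + (72 + 1)) = 1/(560 + 73) = 1/633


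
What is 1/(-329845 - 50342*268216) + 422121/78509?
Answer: 43044622397948923/8005738306899528 ≈ 5.3767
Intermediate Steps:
1/(-329845 - 50342*268216) + 422121/78509 = (1/268216)/(-380187) + 422121*(1/78509) = -1/380187*1/268216 + 422121/78509 = -1/101972236392 + 422121/78509 = 43044622397948923/8005738306899528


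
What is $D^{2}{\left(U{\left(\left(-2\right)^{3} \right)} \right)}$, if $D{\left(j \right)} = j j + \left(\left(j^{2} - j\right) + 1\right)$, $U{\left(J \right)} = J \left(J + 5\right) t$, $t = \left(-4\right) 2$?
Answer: $5464314241$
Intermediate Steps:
$t = -8$
$U{\left(J \right)} = - 8 J \left(5 + J\right)$ ($U{\left(J \right)} = J \left(J + 5\right) \left(-8\right) = J \left(5 + J\right) \left(-8\right) = - 8 J \left(5 + J\right)$)
$D{\left(j \right)} = 1 - j + 2 j^{2}$ ($D{\left(j \right)} = j^{2} + \left(1 + j^{2} - j\right) = 1 - j + 2 j^{2}$)
$D^{2}{\left(U{\left(\left(-2\right)^{3} \right)} \right)} = \left(1 - - 8 \left(-2\right)^{3} \left(5 + \left(-2\right)^{3}\right) + 2 \left(- 8 \left(-2\right)^{3} \left(5 + \left(-2\right)^{3}\right)\right)^{2}\right)^{2} = \left(1 - \left(-8\right) \left(-8\right) \left(5 - 8\right) + 2 \left(\left(-8\right) \left(-8\right) \left(5 - 8\right)\right)^{2}\right)^{2} = \left(1 - \left(-8\right) \left(-8\right) \left(-3\right) + 2 \left(\left(-8\right) \left(-8\right) \left(-3\right)\right)^{2}\right)^{2} = \left(1 - -192 + 2 \left(-192\right)^{2}\right)^{2} = \left(1 + 192 + 2 \cdot 36864\right)^{2} = \left(1 + 192 + 73728\right)^{2} = 73921^{2} = 5464314241$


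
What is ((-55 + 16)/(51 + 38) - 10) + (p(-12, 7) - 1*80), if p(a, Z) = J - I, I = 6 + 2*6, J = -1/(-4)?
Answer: -38515/356 ≈ -108.19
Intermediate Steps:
J = ¼ (J = -1*(-¼) = ¼ ≈ 0.25000)
I = 18 (I = 6 + 12 = 18)
p(a, Z) = -71/4 (p(a, Z) = ¼ - 1*18 = ¼ - 18 = -71/4)
((-55 + 16)/(51 + 38) - 10) + (p(-12, 7) - 1*80) = ((-55 + 16)/(51 + 38) - 10) + (-71/4 - 1*80) = (-39/89 - 10) + (-71/4 - 80) = (-39*1/89 - 10) - 391/4 = (-39/89 - 10) - 391/4 = -929/89 - 391/4 = -38515/356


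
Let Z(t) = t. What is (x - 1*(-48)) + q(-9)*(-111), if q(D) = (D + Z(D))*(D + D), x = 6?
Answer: -35910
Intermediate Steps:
q(D) = 4*D² (q(D) = (D + D)*(D + D) = (2*D)*(2*D) = 4*D²)
(x - 1*(-48)) + q(-9)*(-111) = (6 - 1*(-48)) + (4*(-9)²)*(-111) = (6 + 48) + (4*81)*(-111) = 54 + 324*(-111) = 54 - 35964 = -35910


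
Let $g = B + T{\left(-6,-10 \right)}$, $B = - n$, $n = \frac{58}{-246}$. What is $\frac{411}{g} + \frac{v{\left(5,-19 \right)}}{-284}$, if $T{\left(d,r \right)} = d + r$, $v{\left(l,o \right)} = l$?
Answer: $- \frac{14366747}{550676} \approx -26.089$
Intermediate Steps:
$n = - \frac{29}{123}$ ($n = 58 \left(- \frac{1}{246}\right) = - \frac{29}{123} \approx -0.23577$)
$B = \frac{29}{123}$ ($B = \left(-1\right) \left(- \frac{29}{123}\right) = \frac{29}{123} \approx 0.23577$)
$g = - \frac{1939}{123}$ ($g = \frac{29}{123} - 16 = - \frac{1939}{123} \approx -15.764$)
$\frac{411}{g} + \frac{v{\left(5,-19 \right)}}{-284} = \frac{411}{- \frac{1939}{123}} + \frac{5}{-284} = 411 \left(- \frac{123}{1939}\right) + 5 \left(- \frac{1}{284}\right) = - \frac{50553}{1939} - \frac{5}{284} = - \frac{14366747}{550676}$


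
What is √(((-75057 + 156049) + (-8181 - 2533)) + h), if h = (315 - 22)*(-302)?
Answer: 4*I*√1138 ≈ 134.94*I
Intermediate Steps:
h = -88486 (h = 293*(-302) = -88486)
√(((-75057 + 156049) + (-8181 - 2533)) + h) = √(((-75057 + 156049) + (-8181 - 2533)) - 88486) = √((80992 - 10714) - 88486) = √(70278 - 88486) = √(-18208) = 4*I*√1138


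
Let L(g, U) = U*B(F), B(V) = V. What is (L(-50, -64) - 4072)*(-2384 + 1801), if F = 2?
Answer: 2448600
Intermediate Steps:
L(g, U) = 2*U (L(g, U) = U*2 = 2*U)
(L(-50, -64) - 4072)*(-2384 + 1801) = (2*(-64) - 4072)*(-2384 + 1801) = (-128 - 4072)*(-583) = -4200*(-583) = 2448600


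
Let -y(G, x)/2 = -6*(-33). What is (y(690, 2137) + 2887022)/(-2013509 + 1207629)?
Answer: -1443313/402940 ≈ -3.5820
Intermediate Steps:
y(G, x) = -396 (y(G, x) = -(-12)*(-33) = -2*198 = -396)
(y(690, 2137) + 2887022)/(-2013509 + 1207629) = (-396 + 2887022)/(-2013509 + 1207629) = 2886626/(-805880) = 2886626*(-1/805880) = -1443313/402940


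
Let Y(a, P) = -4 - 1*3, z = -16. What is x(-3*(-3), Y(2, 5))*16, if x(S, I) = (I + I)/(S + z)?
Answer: 32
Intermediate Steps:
Y(a, P) = -7 (Y(a, P) = -4 - 3 = -7)
x(S, I) = 2*I/(-16 + S) (x(S, I) = (I + I)/(S - 16) = (2*I)/(-16 + S) = 2*I/(-16 + S))
x(-3*(-3), Y(2, 5))*16 = (2*(-7)/(-16 - 3*(-3)))*16 = (2*(-7)/(-16 + 9))*16 = (2*(-7)/(-7))*16 = (2*(-7)*(-⅐))*16 = 2*16 = 32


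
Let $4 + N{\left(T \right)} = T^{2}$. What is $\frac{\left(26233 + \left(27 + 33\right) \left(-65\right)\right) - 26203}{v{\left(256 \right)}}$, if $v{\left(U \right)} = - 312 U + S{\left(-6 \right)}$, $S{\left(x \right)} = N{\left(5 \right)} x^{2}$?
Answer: $\frac{645}{13186} \approx 0.048916$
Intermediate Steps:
$N{\left(T \right)} = -4 + T^{2}$
$S{\left(x \right)} = 21 x^{2}$ ($S{\left(x \right)} = \left(-4 + 5^{2}\right) x^{2} = \left(-4 + 25\right) x^{2} = 21 x^{2}$)
$v{\left(U \right)} = 756 - 312 U$ ($v{\left(U \right)} = - 312 U + 21 \left(-6\right)^{2} = - 312 U + 21 \cdot 36 = - 312 U + 756 = 756 - 312 U$)
$\frac{\left(26233 + \left(27 + 33\right) \left(-65\right)\right) - 26203}{v{\left(256 \right)}} = \frac{\left(26233 + \left(27 + 33\right) \left(-65\right)\right) - 26203}{756 - 79872} = \frac{\left(26233 + 60 \left(-65\right)\right) - 26203}{756 - 79872} = \frac{\left(26233 - 3900\right) - 26203}{-79116} = \left(22333 - 26203\right) \left(- \frac{1}{79116}\right) = \left(-3870\right) \left(- \frac{1}{79116}\right) = \frac{645}{13186}$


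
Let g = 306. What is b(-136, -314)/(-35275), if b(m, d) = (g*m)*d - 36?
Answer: -13067388/35275 ≈ -370.44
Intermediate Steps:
b(m, d) = -36 + 306*d*m (b(m, d) = (306*m)*d - 36 = 306*d*m - 36 = -36 + 306*d*m)
b(-136, -314)/(-35275) = (-36 + 306*(-314)*(-136))/(-35275) = (-36 + 13067424)*(-1/35275) = 13067388*(-1/35275) = -13067388/35275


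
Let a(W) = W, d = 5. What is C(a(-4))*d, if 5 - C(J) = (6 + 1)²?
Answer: -220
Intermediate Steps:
C(J) = -44 (C(J) = 5 - (6 + 1)² = 5 - 1*7² = 5 - 1*49 = 5 - 49 = -44)
C(a(-4))*d = -44*5 = -220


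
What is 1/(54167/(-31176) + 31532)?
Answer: 31176/982987465 ≈ 3.1716e-5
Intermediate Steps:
1/(54167/(-31176) + 31532) = 1/(54167*(-1/31176) + 31532) = 1/(-54167/31176 + 31532) = 1/(982987465/31176) = 31176/982987465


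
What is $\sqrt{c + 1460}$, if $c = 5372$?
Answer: $4 \sqrt{427} \approx 82.656$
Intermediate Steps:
$\sqrt{c + 1460} = \sqrt{5372 + 1460} = \sqrt{6832} = 4 \sqrt{427}$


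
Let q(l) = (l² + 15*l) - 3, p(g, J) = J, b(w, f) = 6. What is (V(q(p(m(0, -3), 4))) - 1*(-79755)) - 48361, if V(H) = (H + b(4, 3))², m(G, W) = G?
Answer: 37635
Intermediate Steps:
q(l) = -3 + l² + 15*l
V(H) = (6 + H)² (V(H) = (H + 6)² = (6 + H)²)
(V(q(p(m(0, -3), 4))) - 1*(-79755)) - 48361 = ((6 + (-3 + 4² + 15*4))² - 1*(-79755)) - 48361 = ((6 + (-3 + 16 + 60))² + 79755) - 48361 = ((6 + 73)² + 79755) - 48361 = (79² + 79755) - 48361 = (6241 + 79755) - 48361 = 85996 - 48361 = 37635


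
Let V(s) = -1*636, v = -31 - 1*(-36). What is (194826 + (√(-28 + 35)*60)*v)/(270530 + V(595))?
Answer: 97413/134947 + 150*√7/134947 ≈ 0.72480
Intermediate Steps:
v = 5 (v = -31 + 36 = 5)
V(s) = -636
(194826 + (√(-28 + 35)*60)*v)/(270530 + V(595)) = (194826 + (√(-28 + 35)*60)*5)/(270530 - 636) = (194826 + (√7*60)*5)/269894 = (194826 + (60*√7)*5)*(1/269894) = (194826 + 300*√7)*(1/269894) = 97413/134947 + 150*√7/134947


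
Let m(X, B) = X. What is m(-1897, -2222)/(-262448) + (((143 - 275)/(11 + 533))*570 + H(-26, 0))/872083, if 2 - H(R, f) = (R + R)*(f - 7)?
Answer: 25891618815/3890899466128 ≈ 0.0066544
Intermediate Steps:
H(R, f) = 2 - 2*R*(-7 + f) (H(R, f) = 2 - (R + R)*(f - 7) = 2 - 2*R*(-7 + f))
m(-1897, -2222)/(-262448) + (((143 - 275)/(11 + 533))*570 + H(-26, 0))/872083 = -1897/(-262448) + (((143 - 275)/(11 + 533))*570 + (2 + 14*(-26) - 2*(-26)*0))/872083 = -1897*(-1/262448) + (-132/544*570 + (2 - 364 + 0))*(1/872083) = 1897/262448 + (-132*1/544*570 - 362)*(1/872083) = 1897/262448 + (-33/136*570 - 362)*(1/872083) = 1897/262448 + (-9405/68 - 362)*(1/872083) = 1897/262448 - 34021/68*1/872083 = 1897/262448 - 34021/59301644 = 25891618815/3890899466128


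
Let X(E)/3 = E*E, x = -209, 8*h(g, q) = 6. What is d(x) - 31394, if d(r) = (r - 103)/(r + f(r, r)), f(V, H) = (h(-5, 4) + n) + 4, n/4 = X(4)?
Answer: -1537058/49 ≈ -31369.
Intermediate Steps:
h(g, q) = ¾ (h(g, q) = (⅛)*6 = ¾)
X(E) = 3*E² (X(E) = 3*(E*E) = 3*E²)
n = 192 (n = 4*(3*4²) = 4*(3*16) = 4*48 = 192)
f(V, H) = 787/4 (f(V, H) = (¾ + 192) + 4 = 771/4 + 4 = 787/4)
d(r) = (-103 + r)/(787/4 + r) (d(r) = (r - 103)/(r + 787/4) = (-103 + r)/(787/4 + r))
d(x) - 31394 = 4*(-103 - 209)/(787 + 4*(-209)) - 31394 = 4*(-312)/(787 - 836) - 31394 = 4*(-312)/(-49) - 31394 = 4*(-1/49)*(-312) - 31394 = 1248/49 - 31394 = -1537058/49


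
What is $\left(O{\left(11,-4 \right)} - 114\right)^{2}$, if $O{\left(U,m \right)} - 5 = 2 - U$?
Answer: $13924$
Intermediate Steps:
$O{\left(U,m \right)} = 7 - U$ ($O{\left(U,m \right)} = 5 - \left(-2 + U\right) = 7 - U$)
$\left(O{\left(11,-4 \right)} - 114\right)^{2} = \left(\left(7 - 11\right) - 114\right)^{2} = \left(-4 - 114\right)^{2} = \left(-118\right)^{2} = 13924$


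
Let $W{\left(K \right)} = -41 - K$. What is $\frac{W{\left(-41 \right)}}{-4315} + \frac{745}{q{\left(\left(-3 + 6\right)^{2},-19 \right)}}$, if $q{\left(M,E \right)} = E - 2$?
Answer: $- \frac{745}{21} \approx -35.476$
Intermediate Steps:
$q{\left(M,E \right)} = -2 + E$ ($q{\left(M,E \right)} = E - 2 = -2 + E$)
$\frac{W{\left(-41 \right)}}{-4315} + \frac{745}{q{\left(\left(-3 + 6\right)^{2},-19 \right)}} = \frac{-41 - -41}{-4315} + \frac{745}{-2 - 19} = \left(-41 + 41\right) \left(- \frac{1}{4315}\right) + \frac{745}{-21} = 0 \left(- \frac{1}{4315}\right) + 745 \left(- \frac{1}{21}\right) = 0 - \frac{745}{21} = - \frac{745}{21}$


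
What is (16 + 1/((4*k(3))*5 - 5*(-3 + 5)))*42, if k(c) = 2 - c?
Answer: 3353/5 ≈ 670.60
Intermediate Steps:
(16 + 1/((4*k(3))*5 - 5*(-3 + 5)))*42 = (16 + 1/((4*(2 - 1*3))*5 - 5*(-3 + 5)))*42 = (16 + 1/((4*(2 - 3))*5 - 5*2))*42 = (16 + 1/((4*(-1))*5 - 10))*42 = (16 + 1/(-4*5 - 10))*42 = (16 + 1/(-20 - 10))*42 = (16 + 1/(-30))*42 = (16 - 1/30)*42 = (479/30)*42 = 3353/5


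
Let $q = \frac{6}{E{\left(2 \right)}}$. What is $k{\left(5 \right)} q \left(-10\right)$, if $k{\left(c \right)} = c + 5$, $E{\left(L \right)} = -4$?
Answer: $150$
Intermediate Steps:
$k{\left(c \right)} = 5 + c$
$q = - \frac{3}{2}$ ($q = \frac{6}{-4} = 6 \left(- \frac{1}{4}\right) = - \frac{3}{2} \approx -1.5$)
$k{\left(5 \right)} q \left(-10\right) = \left(5 + 5\right) \left(- \frac{3}{2}\right) \left(-10\right) = 10 \left(- \frac{3}{2}\right) \left(-10\right) = \left(-15\right) \left(-10\right) = 150$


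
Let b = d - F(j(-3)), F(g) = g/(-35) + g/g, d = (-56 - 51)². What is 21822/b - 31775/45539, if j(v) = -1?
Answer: 711282155/588597451 ≈ 1.2084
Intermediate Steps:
d = 11449 (d = (-107)² = 11449)
F(g) = 1 - g/35 (F(g) = g*(-1/35) + 1 = -g/35 + 1 = 1 - g/35)
b = 400679/35 (b = 11449 - (1 - 1/35*(-1)) = 11449 - (1 + 1/35) = 11449 - 1*36/35 = 11449 - 36/35 = 400679/35 ≈ 11448.)
21822/b - 31775/45539 = 21822/(400679/35) - 31775/45539 = 21822*(35/400679) - 31775*1/45539 = 763770/400679 - 1025/1469 = 711282155/588597451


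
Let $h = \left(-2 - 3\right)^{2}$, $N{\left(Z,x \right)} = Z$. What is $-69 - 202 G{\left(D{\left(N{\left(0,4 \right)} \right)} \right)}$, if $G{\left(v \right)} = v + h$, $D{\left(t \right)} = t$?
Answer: $-5119$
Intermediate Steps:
$h = 25$ ($h = \left(-5\right)^{2} = 25$)
$G{\left(v \right)} = 25 + v$ ($G{\left(v \right)} = v + 25 = 25 + v$)
$-69 - 202 G{\left(D{\left(N{\left(0,4 \right)} \right)} \right)} = -69 - 202 \left(25 + 0\right) = -69 - 5050 = -5119$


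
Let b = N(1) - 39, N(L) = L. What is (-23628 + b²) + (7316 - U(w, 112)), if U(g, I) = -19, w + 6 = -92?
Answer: -14849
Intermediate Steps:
w = -98 (w = -6 - 92 = -98)
b = -38 (b = 1 - 39 = -38)
(-23628 + b²) + (7316 - U(w, 112)) = (-23628 + (-38)²) + (7316 - 1*(-19)) = (-23628 + 1444) + (7316 + 19) = -22184 + 7335 = -14849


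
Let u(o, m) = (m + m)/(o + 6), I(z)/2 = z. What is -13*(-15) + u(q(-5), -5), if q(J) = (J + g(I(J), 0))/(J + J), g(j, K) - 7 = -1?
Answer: 11405/59 ≈ 193.31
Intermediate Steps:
I(z) = 2*z
g(j, K) = 6 (g(j, K) = 7 - 1 = 6)
q(J) = (6 + J)/(2*J) (q(J) = (J + 6)/(J + J) = (6 + J)/((2*J)) = (6 + J)*(1/(2*J)) = (6 + J)/(2*J))
u(o, m) = 2*m/(6 + o) (u(o, m) = (2*m)/(6 + o) = 2*m/(6 + o))
-13*(-15) + u(q(-5), -5) = -13*(-15) + 2*(-5)/(6 + (½)*(6 - 5)/(-5)) = 195 + 2*(-5)/(6 + (½)*(-⅕)*1) = 195 + 2*(-5)/(6 - ⅒) = 195 + 2*(-5)/(59/10) = 195 + 2*(-5)*(10/59) = 195 - 100/59 = 11405/59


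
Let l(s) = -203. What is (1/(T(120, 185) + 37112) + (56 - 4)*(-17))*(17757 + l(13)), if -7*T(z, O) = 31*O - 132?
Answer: -3944313531338/254181 ≈ -1.5518e+7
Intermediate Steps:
T(z, O) = 132/7 - 31*O/7 (T(z, O) = -(31*O - 132)/7 = -(-132 + 31*O)/7 = 132/7 - 31*O/7)
(1/(T(120, 185) + 37112) + (56 - 4)*(-17))*(17757 + l(13)) = (1/((132/7 - 31/7*185) + 37112) + (56 - 4)*(-17))*(17757 - 203) = (1/((132/7 - 5735/7) + 37112) + 52*(-17))*17554 = (1/(-5603/7 + 37112) - 884)*17554 = (1/(254181/7) - 884)*17554 = (7/254181 - 884)*17554 = -224695997/254181*17554 = -3944313531338/254181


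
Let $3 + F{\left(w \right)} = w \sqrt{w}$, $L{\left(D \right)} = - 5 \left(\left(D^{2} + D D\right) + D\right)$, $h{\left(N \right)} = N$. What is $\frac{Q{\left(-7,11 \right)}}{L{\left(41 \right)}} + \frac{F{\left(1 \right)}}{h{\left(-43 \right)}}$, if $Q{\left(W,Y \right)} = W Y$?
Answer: $\frac{37341}{731645} \approx 0.051037$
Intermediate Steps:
$L{\left(D \right)} = - 10 D^{2} - 5 D$ ($L{\left(D \right)} = - 5 \left(\left(D^{2} + D^{2}\right) + D\right) = - 5 \left(2 D^{2} + D\right) = - 5 \left(D + 2 D^{2}\right) = - 10 D^{2} - 5 D$)
$F{\left(w \right)} = -3 + w^{\frac{3}{2}}$ ($F{\left(w \right)} = -3 + w \sqrt{w} = -3 + w^{\frac{3}{2}}$)
$\frac{Q{\left(-7,11 \right)}}{L{\left(41 \right)}} + \frac{F{\left(1 \right)}}{h{\left(-43 \right)}} = \frac{\left(-7\right) 11}{\left(-5\right) 41 \left(1 + 2 \cdot 41\right)} + \frac{-3 + 1^{\frac{3}{2}}}{-43} = - \frac{77}{\left(-5\right) 41 \left(1 + 82\right)} + \left(-3 + 1\right) \left(- \frac{1}{43}\right) = - \frac{77}{\left(-5\right) 41 \cdot 83} - - \frac{2}{43} = - \frac{77}{-17015} + \frac{2}{43} = \left(-77\right) \left(- \frac{1}{17015}\right) + \frac{2}{43} = \frac{77}{17015} + \frac{2}{43} = \frac{37341}{731645}$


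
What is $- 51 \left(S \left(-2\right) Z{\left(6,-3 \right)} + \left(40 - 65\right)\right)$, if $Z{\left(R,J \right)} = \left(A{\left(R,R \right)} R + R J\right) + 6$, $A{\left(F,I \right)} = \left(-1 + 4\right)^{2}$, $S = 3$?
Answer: $14127$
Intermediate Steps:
$A{\left(F,I \right)} = 9$ ($A{\left(F,I \right)} = 3^{2} = 9$)
$Z{\left(R,J \right)} = 6 + 9 R + J R$ ($Z{\left(R,J \right)} = \left(9 R + R J\right) + 6 = \left(9 R + J R\right) + 6 = 6 + 9 R + J R$)
$- 51 \left(S \left(-2\right) Z{\left(6,-3 \right)} + \left(40 - 65\right)\right) = - 51 \left(3 \left(-2\right) \left(6 + 9 \cdot 6 - 18\right) + \left(40 - 65\right)\right) = - 51 \left(- 6 \left(6 + 54 - 18\right) + \left(40 - 65\right)\right) = - 51 \left(\left(-6\right) 42 - 25\right) = - 51 \left(-252 - 25\right) = \left(-51\right) \left(-277\right) = 14127$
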